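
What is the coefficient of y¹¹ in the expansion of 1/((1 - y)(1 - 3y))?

Partial fractions give a closed form: a_n = (-1/2)·1^n + (3/2)·3^n.
At n = 11: a_11 = 265720.

265720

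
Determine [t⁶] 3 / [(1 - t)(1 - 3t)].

Partial fractions give a closed form: a_n = (-3/2)·1^n + (9/2)·3^n.
At n = 6: a_6 = 3279.

3279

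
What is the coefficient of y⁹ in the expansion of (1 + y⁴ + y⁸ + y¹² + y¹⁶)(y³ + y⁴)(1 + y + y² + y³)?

2

(1 + y⁴ + y⁸ + y¹² + y¹⁶) has coefficients 1,0,0,0,1,0,0,0,1,0 for degrees 0…9.
(y³ + y⁴) has coefficients 0,0,0,1,1,0,0,0,0,0 for degrees 0…9.
Finally multiplying by (1 + y + y² + y³), the product of all factors after the first has coefficients 0,0,0,1,2,2,2,1,0,0 for degrees 0…9.
[y⁹] = 1·0 + 1·2 + 1·0 = 2.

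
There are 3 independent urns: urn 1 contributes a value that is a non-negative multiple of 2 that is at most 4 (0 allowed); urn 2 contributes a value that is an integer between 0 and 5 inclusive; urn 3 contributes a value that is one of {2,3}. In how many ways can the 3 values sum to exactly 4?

3

The generating function for the choices is (1 + y² + y⁴)·(1 + y + y² + y³ + y⁴ + y⁵)·(y² + y³); the count is [y⁴].
(1 + y² + y⁴) has coefficients 1,0,1,0,1 for degrees 0…4.
(1 + y + y² + y³ + y⁴ + y⁵) has coefficients 1,1,1,1,1 for degrees 0…4.
Finally multiplying by (y² + y³), the product of all factors after the first has coefficients 0,0,1,2,2 for degrees 0…4.
[y⁴] = 1·2 + 1·1 + 1·0 = 3.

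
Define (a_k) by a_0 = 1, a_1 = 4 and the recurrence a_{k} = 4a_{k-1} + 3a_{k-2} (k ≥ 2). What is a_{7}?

41008

The ordinary generating function has denominator 1 - 4q - 3q^2.
Iterating the recurrence: a_0,…,a_{7} = 1, 4, 19, 88, 409, 1900, 8827, 41008.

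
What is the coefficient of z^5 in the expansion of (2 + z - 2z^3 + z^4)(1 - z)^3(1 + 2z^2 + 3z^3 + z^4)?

(2 + z - 2z^3 + z^4) has coefficients 2,1,0,-2,1 for degrees 0…4.
(1 - z)^3 has coefficients 1,-3,3,-1,0,0 for degrees 0…5.
Finally multiplying by (1 + 2z^2 + 3z^3 + z^4), the product of all factors after the first has coefficients 1,-3,5,-4,-2,4 for degrees 0…5.
[z^5] = 2·4 + 1·(-2) − 2·5 + 1·(-3) = -7.

-7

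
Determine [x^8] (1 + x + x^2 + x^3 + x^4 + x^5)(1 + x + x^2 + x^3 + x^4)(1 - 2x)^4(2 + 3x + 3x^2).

-15

(1 + x + x^2 + x^3 + x^4 + x^5) has coefficients 1,1,1,1,1,1 for degrees 0…5.
(1 + x + x^2 + x^3 + x^4) has coefficients 1,1,1,1,1,0,0,0,0 for degrees 0…8.
Multiplying by (1 - 2x)^4 gives running coefficients 1,-7,17,-15,1,0,8,-16,16 for degrees 0…8.
Finally multiplying by (2 + 3x + 3x^2), the product of all factors after the first has coefficients 2,-11,16,0,8,-42,19,-8,8 for degrees 0…8.
[x^8] = 1·8 + 1·(-8) + 1·19 + 1·(-42) + 1·8 + 1·0 = -15.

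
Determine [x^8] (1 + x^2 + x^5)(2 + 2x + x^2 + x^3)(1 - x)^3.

1

(1 + x^2 + x^5) has coefficients 1,0,1,0,0,1 for degrees 0…5.
(2 + 2x + x^2 + x^3) has coefficients 2,2,1,1,0,0,0,0,0 for degrees 0…8.
Finally multiplying by (1 - x)^3, the product of all factors after the first has coefficients 2,-4,1,2,-2,2,-1,0,0 for degrees 0…8.
[x^8] = 1·0 + 1·(-1) + 1·2 = 1.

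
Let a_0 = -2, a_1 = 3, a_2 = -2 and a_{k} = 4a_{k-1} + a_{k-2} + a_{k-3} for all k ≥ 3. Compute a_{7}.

-2152

The ordinary generating function has denominator 1 - 4x - x^2 - x^3.
Iterating the recurrence: a_0,…,a_{7} = -2, 3, -2, -7, -27, -117, -502, -2152.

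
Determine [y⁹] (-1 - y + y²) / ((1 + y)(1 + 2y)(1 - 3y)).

Partial fractions give a closed form: a_n = (-1/4)·(-1)^n + (-1/5)·(-2)^n + (-11/20)·3^n.
At n = 9: a_9 = -10723.

-10723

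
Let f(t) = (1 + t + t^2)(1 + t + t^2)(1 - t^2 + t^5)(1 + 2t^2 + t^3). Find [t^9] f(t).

8

(1 + t + t^2) has coefficients 1,1,1 for degrees 0…2.
(1 + t + t^2) has coefficients 1,1,1,0,0,0,0,0,0,0 for degrees 0…9.
Multiplying by (1 - t^2 + t^5) gives running coefficients 1,1,0,-1,-1,1,1,1,0,0 for degrees 0…9.
Finally multiplying by (1 + 2t^2 + t^3), the product of all factors after the first has coefficients 1,1,2,2,0,-1,-2,2,3,3 for degrees 0…9.
[t^9] = 1·3 + 1·3 + 1·2 = 8.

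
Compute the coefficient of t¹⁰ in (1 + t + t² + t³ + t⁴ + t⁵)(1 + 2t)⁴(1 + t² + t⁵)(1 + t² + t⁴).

(1 + t + t² + t³ + t⁴ + t⁵) has coefficients 1,1,1,1,1,1 for degrees 0…5.
(1 + 2t)⁴ has coefficients 1,8,24,32,16,0,0,0,0,0,0 for degrees 0…10.
Multiplying by (1 + t² + t⁵) gives running coefficients 1,8,25,40,40,33,24,24,32,16,0 for degrees 0…10.
Finally multiplying by (1 + t² + t⁴), the product of all factors after the first has coefficients 1,8,26,48,66,81,89,97,96,73,56 for degrees 0…10.
[t¹⁰] = 1·56 + 1·73 + 1·96 + 1·97 + 1·89 + 1·81 = 492.

492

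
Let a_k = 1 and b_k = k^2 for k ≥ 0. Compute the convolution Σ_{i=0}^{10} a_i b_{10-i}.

385

The convolution is the t^10 coefficient of A(t)B(t).
Σ = 1·100 + 1·81 + 1·64 + 1·49 + 1·36 + 1·25 + 1·16 + 1·9 + 1·4 + 1·1 + 1·0 = 385.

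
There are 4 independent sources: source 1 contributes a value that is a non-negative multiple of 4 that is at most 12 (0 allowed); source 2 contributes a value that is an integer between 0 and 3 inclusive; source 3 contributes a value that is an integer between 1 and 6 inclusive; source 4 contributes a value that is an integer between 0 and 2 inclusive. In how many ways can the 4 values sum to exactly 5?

The generating function for the choices is (1 + t^4 + t^8 + t^12)·(1 + t + t^2 + t^3)·(t + t^2 + t^3 + t^4 + t^5 + t^6)·(1 + t + t^2); the count is [t^5].
(1 + t^4 + t^8 + t^12) has coefficients 1,0,0,0,1,0 for degrees 0…5.
(1 + t + t^2 + t^3) has coefficients 1,1,1,1,0,0 for degrees 0…5.
Multiplying by (t + t^2 + t^3 + t^4 + t^5 + t^6) gives running coefficients 0,1,2,3,4,4 for degrees 0…5.
Finally multiplying by (1 + t + t^2), the product of all factors after the first has coefficients 0,1,3,6,9,11 for degrees 0…5.
[t^5] = 1·11 + 1·1 = 12.

12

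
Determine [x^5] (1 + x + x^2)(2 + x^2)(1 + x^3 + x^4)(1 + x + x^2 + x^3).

16

(1 + x + x^2) has coefficients 1,1,1 for degrees 0…2.
(2 + x^2) has coefficients 2,0,1,0,0,0 for degrees 0…5.
Multiplying by (1 + x^3 + x^4) gives running coefficients 2,0,1,2,2,1 for degrees 0…5.
Finally multiplying by (1 + x + x^2 + x^3), the product of all factors after the first has coefficients 2,2,3,5,5,6 for degrees 0…5.
[x^5] = 1·6 + 1·5 + 1·5 = 16.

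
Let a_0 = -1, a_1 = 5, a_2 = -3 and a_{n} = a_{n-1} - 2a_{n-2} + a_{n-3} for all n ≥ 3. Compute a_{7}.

The ordinary generating function has denominator 1 - z + 2z^2 - z^3.
Iterating the recurrence: a_0,…,a_{7} = -1, 5, -3, -14, -3, 22, 14, -33.

-33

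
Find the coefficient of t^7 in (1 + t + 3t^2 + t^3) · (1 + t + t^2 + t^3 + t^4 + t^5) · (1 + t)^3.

43

(1 + t + 3t^2 + t^3) has coefficients 1,1,3,1 for degrees 0…3.
(1 + t + t^2 + t^3 + t^4 + t^5) has coefficients 1,1,1,1,1,1,0,0 for degrees 0…7.
Finally multiplying by (1 + t)^3, the product of all factors after the first has coefficients 1,4,7,8,8,8,7,4 for degrees 0…7.
[t^7] = 1·4 + 1·7 + 3·8 + 1·8 = 43.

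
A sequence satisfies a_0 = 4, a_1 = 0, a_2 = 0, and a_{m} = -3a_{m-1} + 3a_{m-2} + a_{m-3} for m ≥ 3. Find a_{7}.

The ordinary generating function has denominator 1 + 3t - 3t^2 - t^3.
Iterating the recurrence: a_0,…,a_{7} = 4, 0, 0, 4, -12, 48, -176, 660.

660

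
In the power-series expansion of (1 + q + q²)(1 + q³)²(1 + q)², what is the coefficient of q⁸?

(1 + q + q²) has coefficients 1,1,1 for degrees 0…2.
(1 + q³)² has coefficients 1,0,0,2,0,0,1,0,0 for degrees 0…8.
Finally multiplying by (1 + q)², the product of all factors after the first has coefficients 1,2,1,2,4,2,1,2,1 for degrees 0…8.
[q⁸] = 1·1 + 1·2 + 1·1 = 4.

4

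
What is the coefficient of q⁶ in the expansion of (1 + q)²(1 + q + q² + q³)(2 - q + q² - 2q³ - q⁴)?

-10

(1 + q)² has coefficients 1,2,1 for degrees 0…2.
(1 + q + q² + q³) has coefficients 1,1,1,1,0,0,0 for degrees 0…6.
Finally multiplying by (2 - q + q² - 2q³ - q⁴), the product of all factors after the first has coefficients 2,1,2,0,-3,-2,-3 for degrees 0…6.
[q⁶] = 1·(-3) + 2·(-2) + 1·(-3) = -10.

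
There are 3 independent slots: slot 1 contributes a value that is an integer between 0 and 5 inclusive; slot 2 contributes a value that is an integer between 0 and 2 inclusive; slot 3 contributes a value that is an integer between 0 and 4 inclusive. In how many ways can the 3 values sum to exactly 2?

The generating function for the choices is (1 + q + q^2 + q^3 + q^4 + q^5)·(1 + q + q^2)·(1 + q + q^2 + q^3 + q^4); the count is [q^2].
(1 + q + q^2 + q^3 + q^4 + q^5) has coefficients 1,1,1 for degrees 0…2.
(1 + q + q^2) has coefficients 1,1,1 for degrees 0…2.
Finally multiplying by (1 + q + q^2 + q^3 + q^4), the product of all factors after the first has coefficients 1,2,3 for degrees 0…2.
[q^2] = 1·3 + 1·2 + 1·1 = 6.

6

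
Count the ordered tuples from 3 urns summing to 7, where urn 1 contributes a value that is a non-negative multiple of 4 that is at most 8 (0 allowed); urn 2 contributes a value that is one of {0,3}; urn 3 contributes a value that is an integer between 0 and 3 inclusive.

2

The generating function for the choices is (1 + q^4 + q^8)·(1 + q^3)·(1 + q + q^2 + q^3); the count is [q^7].
(1 + q^4 + q^8) has coefficients 1,0,0,0,1,0,0,0 for degrees 0…7.
(1 + q^3) has coefficients 1,0,0,1,0,0,0,0 for degrees 0…7.
Finally multiplying by (1 + q + q^2 + q^3), the product of all factors after the first has coefficients 1,1,1,2,1,1,1,0 for degrees 0…7.
[q^7] = 1·0 + 1·2 = 2.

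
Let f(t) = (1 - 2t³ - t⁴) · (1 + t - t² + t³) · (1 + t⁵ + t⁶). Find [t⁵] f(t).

2

(1 - 2t³ - t⁴) has coefficients 1,0,0,-2,-1 for degrees 0…4.
(1 + t - t² + t³) has coefficients 1,1,-1,1,0,0 for degrees 0…5.
Finally multiplying by (1 + t⁵ + t⁶), the product of all factors after the first has coefficients 1,1,-1,1,0,1 for degrees 0…5.
[t⁵] = 1·1 − 2·(-1) − 1·1 = 2.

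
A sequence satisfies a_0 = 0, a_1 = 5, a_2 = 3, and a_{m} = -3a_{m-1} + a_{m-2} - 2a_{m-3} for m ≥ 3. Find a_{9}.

-3580

The ordinary generating function has denominator 1 + 3y - y^2 + 2y^3.
Iterating the recurrence: a_0,…,a_{9} = 0, 5, 3, -4, 5, -25, 88, -299, 1035, -3580.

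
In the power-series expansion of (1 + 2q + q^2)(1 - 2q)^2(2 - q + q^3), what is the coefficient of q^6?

4

(1 + 2q + q^2) has coefficients 1,2,1 for degrees 0…2.
(1 - 2q)^2 has coefficients 1,-4,4,0,0,0,0 for degrees 0…6.
Finally multiplying by (2 - q + q^3), the product of all factors after the first has coefficients 2,-9,12,-3,-4,4,0 for degrees 0…6.
[q^6] = 1·0 + 2·4 + 1·(-4) = 4.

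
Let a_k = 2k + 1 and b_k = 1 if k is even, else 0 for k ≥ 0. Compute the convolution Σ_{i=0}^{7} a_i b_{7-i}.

Write out a_i and b_{7-i} for i = 0,…,7 and sum the products.
Σ = 1·0 + 3·1 + 5·0 + 7·1 + 9·0 + 11·1 + 13·0 + 15·1 = 36.

36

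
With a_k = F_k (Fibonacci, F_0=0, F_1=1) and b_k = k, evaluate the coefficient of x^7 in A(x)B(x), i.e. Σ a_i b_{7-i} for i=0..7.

46

The convolution is the x^7 coefficient of A(x)B(x).
Σ = 0·7 + 1·6 + 1·5 + 2·4 + 3·3 + 5·2 + 8·1 + 13·0 = 46.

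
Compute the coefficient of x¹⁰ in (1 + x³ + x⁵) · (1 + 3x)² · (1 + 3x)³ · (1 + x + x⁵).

982

(1 + x³ + x⁵) has coefficients 1,0,0,1,0,1 for degrees 0…5.
(1 + 3x)² has coefficients 1,6,9,0,0,0,0,0,0,0,0 for degrees 0…10.
Multiplying by (1 + 3x)³ gives running coefficients 1,15,90,270,405,243,0,0,0,0,0 for degrees 0…10.
Finally multiplying by (1 + x + x⁵), the product of all factors after the first has coefficients 1,16,105,360,675,649,258,90,270,405,243 for degrees 0…10.
[x¹⁰] = 1·243 + 1·90 + 1·649 = 982.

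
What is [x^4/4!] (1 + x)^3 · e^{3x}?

The EGF product rule gives c_4 = Σ_{k_1+k_2=4} C(4; k_1,k_2) · ∏ g_i(k_i), where (1+x)^3 gives the falling factorial (3)_k; e^{3x} gives (3)^k.
g_1(k) for k = 0…4: 1, 3, 6, 6, 0.
g_2(k) for k = 0…4: 1, 3, 9, 27, 81.
c_4 = Σ_k C(4,k)·g_1(k)·g_2(4−k) = 1·1·81 + 4·3·27 + 6·6·9 + 4·6·3 = 81 + 324 + 324 + 72 = 801.

801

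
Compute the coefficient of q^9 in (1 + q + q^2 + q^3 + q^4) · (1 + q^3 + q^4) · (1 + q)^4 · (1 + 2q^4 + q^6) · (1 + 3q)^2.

(1 + q + q^2 + q^3 + q^4) has coefficients 1,1,1,1,1 for degrees 0…4.
(1 + q^3 + q^4) has coefficients 1,0,0,1,1,0,0,0,0,0 for degrees 0…9.
Multiplying by (1 + q)^4 gives running coefficients 1,4,6,5,6,10,10,5,1,0 for degrees 0…9.
Multiplying by (1 + 2q^4 + q^6) gives running coefficients 1,4,6,5,8,18,23,19,19,25 for degrees 0…9.
Finally multiplying by (1 + 3q)^2, the product of all factors after the first has coefficients 1,10,39,77,92,111,203,319,340,310 for degrees 0…9.
[q^9] = 1·310 + 1·340 + 1·319 + 1·203 + 1·111 = 1283.

1283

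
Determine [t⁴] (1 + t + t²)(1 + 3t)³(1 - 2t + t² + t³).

-25

(1 + t + t²) has coefficients 1,1,1 for degrees 0…2.
(1 + 3t)³ has coefficients 1,9,27,27,0 for degrees 0…4.
Finally multiplying by (1 - 2t + t² + t³), the product of all factors after the first has coefficients 1,7,10,-17,-18 for degrees 0…4.
[t⁴] = 1·(-18) + 1·(-17) + 1·10 = -25.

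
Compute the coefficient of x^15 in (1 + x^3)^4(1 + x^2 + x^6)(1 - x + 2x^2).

(1 + x^3)^4 has coefficients 1,0,0,4,0,0,6,0,0,4,0,0,1 for degrees 0…12.
(1 + x^2 + x^6) has coefficients 1,0,1,0,0,0,1,0,0,0,0,0,0,0,0,0 for degrees 0…15.
Finally multiplying by (1 - x + 2x^2), the product of all factors after the first has coefficients 1,-1,3,-1,2,0,1,-1,2,0,0,0,0,0,0,0 for degrees 0…15.
[x^15] = 1·0 + 4·0 + 6·0 + 4·1 + 1·(-1) = 3.

3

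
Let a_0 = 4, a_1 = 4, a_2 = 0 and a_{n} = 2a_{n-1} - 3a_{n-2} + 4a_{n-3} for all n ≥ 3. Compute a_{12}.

The ordinary generating function has denominator 1 - 2q + 3q^2 - 4q^3.
Iterating the recurrence: a_0,…,a_{12} = 4, 4, 0, 4, 24, 36, 16, 20, 136, 276, 224, 164, 760.

760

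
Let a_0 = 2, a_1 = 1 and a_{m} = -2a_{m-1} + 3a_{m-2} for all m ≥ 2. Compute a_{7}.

-545

The ordinary generating function has denominator 1 + 2t - 3t^2.
Iterating the recurrence: a_0,…,a_{7} = 2, 1, 4, -5, 22, -59, 184, -545.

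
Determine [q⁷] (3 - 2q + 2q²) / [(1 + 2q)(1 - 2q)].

The denominator gives the recurrence a_n = 4a_(n−2) for n ≥ 3; the numerator fixes a_0 = 3, a_1 = -2, a_2 = 14.
Iterating: 3, -2, 14, -8, 56, -32, 224, -128, so a_7 = -128.

-128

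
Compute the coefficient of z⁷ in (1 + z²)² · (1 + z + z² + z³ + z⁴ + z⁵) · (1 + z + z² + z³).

14

(1 + z²)² has coefficients 1,0,2,0,1 for degrees 0…4.
(1 + z + z² + z³ + z⁴ + z⁵) has coefficients 1,1,1,1,1,1,0,0 for degrees 0…7.
Finally multiplying by (1 + z + z² + z³), the product of all factors after the first has coefficients 1,2,3,4,4,4,3,2 for degrees 0…7.
[z⁷] = 1·2 + 2·4 + 1·4 = 14.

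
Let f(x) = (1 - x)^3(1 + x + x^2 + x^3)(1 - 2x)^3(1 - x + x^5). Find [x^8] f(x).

-104

(1 - x)^3 has coefficients 1,-3,3,-1 for degrees 0…3.
(1 + x + x^2 + x^3) has coefficients 1,1,1,1,0,0,0,0,0 for degrees 0…8.
Multiplying by (1 - 2x)^3 gives running coefficients 1,-5,7,-1,-2,4,-8,0,0 for degrees 0…8.
Finally multiplying by (1 - x + x^5), the product of all factors after the first has coefficients 1,-6,12,-8,-1,7,-17,15,-1 for degrees 0…8.
[x^8] = 1·(-1) − 3·15 + 3·(-17) − 1·7 = -104.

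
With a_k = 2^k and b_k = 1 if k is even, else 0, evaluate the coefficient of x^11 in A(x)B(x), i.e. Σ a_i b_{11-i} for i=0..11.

The convolution is the t^11 coefficient of A(t)B(t).
Σ = 1·0 + 2·1 + 4·0 + 8·1 + 16·0 + 32·1 + 64·0 + 128·1 + 256·0 + 512·1 + 1024·0 + 2048·1 = 2730.

2730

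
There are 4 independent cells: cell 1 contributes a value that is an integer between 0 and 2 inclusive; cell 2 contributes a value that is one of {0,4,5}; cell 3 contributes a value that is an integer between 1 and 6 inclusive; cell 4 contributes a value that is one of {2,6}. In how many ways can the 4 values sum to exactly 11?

10

The generating function for the choices is (1 + t + t^2)·(1 + t^4 + t^5)·(t + t^2 + t^3 + t^4 + t^5 + t^6)·(t^2 + t^6); the count is [t^11].
(1 + t + t^2) has coefficients 1,1,1 for degrees 0…2.
(1 + t^4 + t^5) has coefficients 1,0,0,0,1,1,0,0,0,0,0,0 for degrees 0…11.
Multiplying by (t + t^2 + t^3 + t^4 + t^5 + t^6) gives running coefficients 0,1,1,1,1,2,3,2,2,2,2,1 for degrees 0…11.
Finally multiplying by (t^2 + t^6), the product of all factors after the first has coefficients 0,0,0,1,1,1,1,3,4,3,3,4 for degrees 0…11.
[t^11] = 1·4 + 1·3 + 1·3 = 10.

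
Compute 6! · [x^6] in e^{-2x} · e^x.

1

The EGF product rule gives c_6 = Σ_{k_1+k_2=6} C(6; k_1,k_2) · ∏ g_i(k_i), where e^{-2x} gives (-2)^k; e^x gives (1)^k.
g_1(k) for k = 0…6: 1, -2, 4, -8, 16, -32, 64.
g_2(k) for k = 0…6: 1, 1, 1, 1, 1, 1, 1.
c_6 = Σ_k C(6,k)·g_1(k)·g_2(6−k) = 1·1·1 + 6·(-2)·1 + 15·4·1 + 20·(-8)·1 + 15·16·1 + 6·(-32)·1 + 1·64·1 = 1 − 12 + 60 − 160 + 240 − 192 + 64 = 1.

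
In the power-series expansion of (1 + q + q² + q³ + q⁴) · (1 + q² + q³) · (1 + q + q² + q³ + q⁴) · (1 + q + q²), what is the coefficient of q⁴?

(1 + q + q² + q³ + q⁴) has coefficients 1,1,1,1,1 for degrees 0…4.
(1 + q² + q³) has coefficients 1,0,1,1,0 for degrees 0…4.
Multiplying by (1 + q + q² + q³ + q⁴) gives running coefficients 1,1,2,3,3 for degrees 0…4.
Finally multiplying by (1 + q + q²), the product of all factors after the first has coefficients 1,2,4,6,8 for degrees 0…4.
[q⁴] = 1·8 + 1·6 + 1·4 + 1·2 + 1·1 = 21.

21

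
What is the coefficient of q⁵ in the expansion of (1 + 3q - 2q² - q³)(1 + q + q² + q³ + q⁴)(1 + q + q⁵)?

(1 + 3q - 2q² - q³) has coefficients 1,3,-2,-1 for degrees 0…3.
(1 + q + q² + q³ + q⁴) has coefficients 1,1,1,1,1,0 for degrees 0…5.
Finally multiplying by (1 + q + q⁵), the product of all factors after the first has coefficients 1,2,2,2,2,2 for degrees 0…5.
[q⁵] = 1·2 + 3·2 − 2·2 − 1·2 = 2.

2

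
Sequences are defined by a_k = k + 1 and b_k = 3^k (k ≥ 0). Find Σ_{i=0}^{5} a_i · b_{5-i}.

543

This is [x^5] in the product of the two ordinary generating functions.
Σ = 1·243 + 2·81 + 3·27 + 4·9 + 5·3 + 6·1 = 543.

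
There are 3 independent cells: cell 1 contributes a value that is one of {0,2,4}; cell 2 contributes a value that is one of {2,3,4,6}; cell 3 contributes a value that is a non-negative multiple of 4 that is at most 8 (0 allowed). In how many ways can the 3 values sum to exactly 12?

The generating function for the choices is (1 + t^2 + t^4)·(t^2 + t^3 + t^4 + t^6)·(1 + t^4 + t^8); the count is [t^12].
(1 + t^2 + t^4) has coefficients 1,0,1,0,1 for degrees 0…4.
(t^2 + t^3 + t^4 + t^6) has coefficients 0,0,1,1,1,0,1,0,0,0,0,0,0 for degrees 0…12.
Finally multiplying by (1 + t^4 + t^8), the product of all factors after the first has coefficients 0,0,1,1,1,0,2,1,1,0,2,1,1 for degrees 0…12.
[t^12] = 1·1 + 1·2 + 1·1 = 4.

4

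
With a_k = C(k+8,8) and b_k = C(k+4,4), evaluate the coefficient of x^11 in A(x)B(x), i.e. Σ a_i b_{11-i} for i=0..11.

2496144

The convolution is the x^11 coefficient of A(x)B(x).
Σ = 1·1365 + 9·1001 + 45·715 + 165·495 + 495·330 + 1287·210 + 3003·126 + 6435·70 + 12870·35 + 24310·15 + 43758·5 + 75582·1 = 2496144.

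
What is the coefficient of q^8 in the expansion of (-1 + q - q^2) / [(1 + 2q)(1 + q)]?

-893

The denominator gives the recurrence a_n = −3a_(n−1) − 2a_(n−2) for n ≥ 3; the numerator fixes a_0 = -1, a_1 = 4, a_2 = -11.
Iterating: -1, 4, -11, 25, -53, 109, -221, 445, -893, so a_8 = -893.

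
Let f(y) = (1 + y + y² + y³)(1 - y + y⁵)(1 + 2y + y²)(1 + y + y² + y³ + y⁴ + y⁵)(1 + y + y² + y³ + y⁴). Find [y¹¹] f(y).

(1 + y + y² + y³) has coefficients 1,1,1,1 for degrees 0…3.
(1 - y + y⁵) has coefficients 1,-1,0,0,0,1,0,0,0,0,0,0 for degrees 0…11.
Multiplying by (1 + 2y + y²) gives running coefficients 1,1,-1,-1,0,1,2,1,0,0,0,0 for degrees 0…11.
Multiplying by (1 + y + y² + y³ + y⁴ + y⁵) gives running coefficients 1,2,1,0,0,1,2,2,3,4,4,3 for degrees 0…11.
Finally multiplying by (1 + y + y² + y³ + y⁴), the product of all factors after the first has coefficients 1,3,4,4,4,4,4,5,8,12,15,16 for degrees 0…11.
[y¹¹] = 1·16 + 1·15 + 1·12 + 1·8 = 51.

51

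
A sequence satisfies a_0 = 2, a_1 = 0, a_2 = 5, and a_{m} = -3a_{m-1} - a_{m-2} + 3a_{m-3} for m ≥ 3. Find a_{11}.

The ordinary generating function has denominator 1 + 3y + y^2 - 3y^3.
Iterating the recurrence: a_0,…,a_{11} = 2, 0, 5, -9, 22, -42, 77, -123, 166, -144, -103, 951.

951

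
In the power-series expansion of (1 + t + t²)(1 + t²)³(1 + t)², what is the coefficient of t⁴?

16

(1 + t + t²) has coefficients 1,1,1 for degrees 0…2.
(1 + t²)³ has coefficients 1,0,3,0,3 for degrees 0…4.
Finally multiplying by (1 + t)², the product of all factors after the first has coefficients 1,2,4,6,6 for degrees 0…4.
[t⁴] = 1·6 + 1·6 + 1·4 = 16.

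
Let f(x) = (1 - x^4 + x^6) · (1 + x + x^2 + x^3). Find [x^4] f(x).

(1 - x^4 + x^6) has coefficients 1,0,0,0,-1 for degrees 0…4.
(1 + x + x^2 + x^3) has coefficients 1,1,1,1,0 for degrees 0…4.
[x^4] = 1·0 − 1·1 = -1.

-1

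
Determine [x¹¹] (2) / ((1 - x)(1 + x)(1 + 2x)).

Partial fractions give a closed form: a_n = (1/3)·1^n + (-1)·(-1)^n + (8/3)·(-2)^n.
At n = 11: a_11 = -5460.

-5460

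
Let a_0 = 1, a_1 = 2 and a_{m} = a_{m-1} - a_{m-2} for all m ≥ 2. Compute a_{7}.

The ordinary generating function has denominator 1 - q + q^2.
Iterating the recurrence: a_0,…,a_{7} = 1, 2, 1, -1, -2, -1, 1, 2.

2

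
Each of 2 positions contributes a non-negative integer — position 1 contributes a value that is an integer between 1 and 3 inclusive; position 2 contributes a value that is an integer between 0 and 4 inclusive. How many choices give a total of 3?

The generating function for the choices is (t + t^2 + t^3)·(1 + t + t^2 + t^3 + t^4); the count is [t^3].
(t + t^2 + t^3) has coefficients 0,1,1,1 for degrees 0…3.
(1 + t + t^2 + t^3 + t^4) has coefficients 1,1,1,1 for degrees 0…3.
[t^3] = 1·1 + 1·1 + 1·1 = 3.

3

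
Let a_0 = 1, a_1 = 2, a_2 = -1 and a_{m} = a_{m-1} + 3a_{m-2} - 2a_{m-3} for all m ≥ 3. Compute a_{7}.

18

The ordinary generating function has denominator 1 - q - 3q^2 + 2q^3.
Iterating the recurrence: a_0,…,a_{7} = 1, 2, -1, 3, -4, 7, -11, 18.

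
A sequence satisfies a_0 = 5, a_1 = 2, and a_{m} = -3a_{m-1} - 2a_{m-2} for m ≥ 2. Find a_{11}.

14324

The ordinary generating function has denominator 1 + 3z + 2z^2.
Iterating the recurrence: a_0,…,a_{11} = 5, 2, -16, 44, -100, 212, -436, 884, -1780, 3572, -7156, 14324.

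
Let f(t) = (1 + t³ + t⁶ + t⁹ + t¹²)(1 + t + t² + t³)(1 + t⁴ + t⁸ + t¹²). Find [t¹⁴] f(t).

(1 + t³ + t⁶ + t⁹ + t¹²) has coefficients 1,0,0,1,0,0,1,0,0,1,0,0,1 for degrees 0…12.
(1 + t + t² + t³) has coefficients 1,1,1,1,0,0,0,0,0,0,0,0,0,0,0 for degrees 0…14.
Finally multiplying by (1 + t⁴ + t⁸ + t¹²), the product of all factors after the first has coefficients 1,1,1,1,1,1,1,1,1,1,1,1,1,1,1 for degrees 0…14.
[t¹⁴] = 1·1 + 1·1 + 1·1 + 1·1 + 1·1 = 5.

5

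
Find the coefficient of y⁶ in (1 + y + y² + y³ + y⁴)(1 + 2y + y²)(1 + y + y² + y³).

(1 + y + y² + y³ + y⁴) has coefficients 1,1,1,1,1 for degrees 0…4.
(1 + 2y + y²) has coefficients 1,2,1,0,0,0,0 for degrees 0…6.
Finally multiplying by (1 + y + y² + y³), the product of all factors after the first has coefficients 1,3,4,4,3,1,0 for degrees 0…6.
[y⁶] = 1·0 + 1·1 + 1·3 + 1·4 + 1·4 = 12.

12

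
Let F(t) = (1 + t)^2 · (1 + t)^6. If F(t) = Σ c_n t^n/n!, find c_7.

40320

The EGF product rule gives c_7 = Σ_{k_1+k_2=7} C(7; k_1,k_2) · ∏ g_i(k_i), where (1+t)^2 gives the falling factorial (2)_k; (1+t)^6 gives the falling factorial (6)_k.
g_1(k) for k = 0…7: 1, 2, 2, 0, 0, 0, 0, 0.
g_2(k) for k = 0…7: 1, 6, 30, 120, 360, 720, 720, 0.
c_7 = Σ_k C(7,k)·g_1(k)·g_2(7−k) = 7·2·720 + 21·2·720 = 10080 + 30240 = 40320.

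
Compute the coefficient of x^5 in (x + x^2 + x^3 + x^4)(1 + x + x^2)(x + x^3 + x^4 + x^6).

6

(x + x^2 + x^3 + x^4) has coefficients 0,1,1,1,1 for degrees 0…4.
(1 + x + x^2) has coefficients 1,1,1,0,0,0 for degrees 0…5.
Finally multiplying by (x + x^3 + x^4 + x^6), the product of all factors after the first has coefficients 0,1,1,2,2,2 for degrees 0…5.
[x^5] = 1·2 + 1·2 + 1·1 + 1·1 = 6.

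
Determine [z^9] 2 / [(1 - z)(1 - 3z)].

Partial fractions give a closed form: a_n = (-1)·1^n + (3)·3^n.
At n = 9: a_9 = 59048.

59048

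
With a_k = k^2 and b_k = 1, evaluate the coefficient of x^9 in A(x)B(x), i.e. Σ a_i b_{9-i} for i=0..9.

Write out a_i and b_{9-i} for i = 0,…,9 and sum the products.
Σ = 0·1 + 1·1 + 4·1 + 9·1 + 16·1 + 25·1 + 36·1 + 49·1 + 64·1 + 81·1 = 285.

285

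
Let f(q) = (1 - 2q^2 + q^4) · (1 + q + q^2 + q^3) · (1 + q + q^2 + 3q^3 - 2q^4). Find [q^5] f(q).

(1 - 2q^2 + q^4) has coefficients 1,0,-2,0,1 for degrees 0…4.
(1 + q + q^2 + q^3) has coefficients 1,1,1,1,0,0 for degrees 0…5.
Finally multiplying by (1 + q + q^2 + 3q^3 - 2q^4), the product of all factors after the first has coefficients 1,2,3,6,3,2 for degrees 0…5.
[q^5] = 1·2 − 2·6 + 1·2 = -8.

-8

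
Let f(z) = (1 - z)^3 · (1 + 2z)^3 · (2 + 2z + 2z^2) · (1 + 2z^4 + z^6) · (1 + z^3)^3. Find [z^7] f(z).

-40

(1 - z)^3 has coefficients 1,-3,3,-1 for degrees 0…3.
(1 + 2z)^3 has coefficients 1,6,12,8,0,0,0,0 for degrees 0…7.
Multiplying by (2 + 2z + 2z^2) gives running coefficients 2,14,38,52,40,16,0,0 for degrees 0…7.
Multiplying by (1 + 2z^4 + z^6) gives running coefficients 2,14,38,52,44,44,78,118 for degrees 0…7.
Finally multiplying by (1 + z^3)^3, the product of all factors after the first has coefficients 2,14,38,58,86,158,240,292 for degrees 0…7.
[z^7] = 1·292 − 3·240 + 3·158 − 1·86 = -40.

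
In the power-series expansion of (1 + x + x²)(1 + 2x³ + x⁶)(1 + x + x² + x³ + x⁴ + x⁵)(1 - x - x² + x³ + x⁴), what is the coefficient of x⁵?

(1 + x + x²) has coefficients 1,1,1 for degrees 0…2.
(1 + 2x³ + x⁶) has coefficients 1,0,0,2,0,0 for degrees 0…5.
Multiplying by (1 + x + x² + x³ + x⁴ + x⁵) gives running coefficients 1,1,1,3,3,3 for degrees 0…5.
Finally multiplying by (1 - x - x² + x³ + x⁴), the product of all factors after the first has coefficients 1,0,-1,2,1,-1 for degrees 0…5.
[x⁵] = 1·(-1) + 1·1 + 1·2 = 2.

2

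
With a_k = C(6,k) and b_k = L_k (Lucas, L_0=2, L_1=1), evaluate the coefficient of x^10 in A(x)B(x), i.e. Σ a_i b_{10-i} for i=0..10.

2207

The convolution is the t^10 coefficient of A(t)B(t).
Σ = 1·123 + 6·76 + 15·47 + 20·29 + 15·18 + 6·11 + 1·7 + 0·4 + 0·3 + 0·1 + 0·2 = 2207.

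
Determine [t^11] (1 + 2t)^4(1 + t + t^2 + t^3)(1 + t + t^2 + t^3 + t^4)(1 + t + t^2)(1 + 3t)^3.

42516

(1 + 2t)^4 has coefficients 1,8,24,32,16 for degrees 0…4.
(1 + t + t^2 + t^3) has coefficients 1,1,1,1,0,0,0,0,0,0,0,0 for degrees 0…11.
Multiplying by (1 + t + t^2 + t^3 + t^4) gives running coefficients 1,2,3,4,4,3,2,1,0,0,0,0 for degrees 0…11.
Multiplying by (1 + t + t^2) gives running coefficients 1,3,6,9,11,11,9,6,3,1,0,0 for degrees 0…11.
Finally multiplying by (1 + 3t)^3, the product of all factors after the first has coefficients 1,12,60,171,335,515,648,681,597,433,252,108 for degrees 0…11.
[t^11] = 1·108 + 8·252 + 24·433 + 32·597 + 16·681 = 42516.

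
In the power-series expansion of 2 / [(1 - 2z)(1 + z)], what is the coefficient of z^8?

The denominator gives the recurrence a_n = a_(n−1) + 2a_(n−2) for n ≥ 2; the numerator fixes a_0 = 2, a_1 = 2.
Iterating: 2, 2, 6, 10, 22, 42, 86, 170, 342, so a_8 = 342.

342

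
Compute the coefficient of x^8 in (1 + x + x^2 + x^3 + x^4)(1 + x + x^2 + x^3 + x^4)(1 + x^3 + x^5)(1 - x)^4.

(1 + x + x^2 + x^3 + x^4) has coefficients 1,1,1,1,1 for degrees 0…4.
(1 + x + x^2 + x^3 + x^4) has coefficients 1,1,1,1,1,0,0,0,0 for degrees 0…8.
Multiplying by (1 + x^3 + x^5) gives running coefficients 1,1,1,2,2,2,2,2,1 for degrees 0…8.
Finally multiplying by (1 - x)^4, the product of all factors after the first has coefficients 1,-3,3,0,-3,3,-1,0,-1 for degrees 0…8.
[x^8] = 1·(-1) + 1·0 + 1·(-1) + 1·3 + 1·(-3) = -2.

-2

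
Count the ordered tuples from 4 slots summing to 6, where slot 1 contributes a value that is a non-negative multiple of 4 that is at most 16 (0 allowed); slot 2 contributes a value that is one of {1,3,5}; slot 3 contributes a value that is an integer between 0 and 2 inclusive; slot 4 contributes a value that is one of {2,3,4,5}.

The generating function for the choices is (1 + z⁴ + z⁸ + z¹² + z¹⁶)·(z + z³ + z⁵)·(1 + z + z²)·(z² + z³ + z⁴ + z⁵); the count is [z⁶].
(1 + z⁴ + z⁸ + z¹² + z¹⁶) has coefficients 1,0,0,0,1,0,0 for degrees 0…6.
(z + z³ + z⁵) has coefficients 0,1,0,1,0,1,0 for degrees 0…6.
Multiplying by (1 + z + z²) gives running coefficients 0,1,1,2,1,2,1 for degrees 0…6.
Finally multiplying by (z² + z³ + z⁴ + z⁵), the product of all factors after the first has coefficients 0,0,0,1,2,4,5 for degrees 0…6.
[z⁶] = 1·5 + 1·0 = 5.

5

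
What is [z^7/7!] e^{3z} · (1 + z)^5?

The EGF product rule gives c_7 = Σ_{k_1+k_2=7} C(7; k_1,k_2) · ∏ g_i(k_i), where e^{3z} gives (3)^k; (1+z)^5 gives the falling factorial (5)_k.
g_1(k) for k = 0…7: 1, 3, 9, 27, 81, 243, 729, 2187.
g_2(k) for k = 0…7: 1, 5, 20, 60, 120, 120, 0, 0.
c_7 = Σ_k C(7,k)·g_1(k)·g_2(7−k) = 21·9·120 + 35·27·120 + 35·81·60 + 21·243·20 + 7·729·5 + 1·2187·1 = 22680 + 113400 + 170100 + 102060 + 25515 + 2187 = 435942.

435942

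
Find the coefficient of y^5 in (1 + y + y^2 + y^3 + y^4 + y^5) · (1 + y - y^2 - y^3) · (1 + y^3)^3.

3

(1 + y + y^2 + y^3 + y^4 + y^5) has coefficients 1,1,1,1,1,1 for degrees 0…5.
(1 + y - y^2 - y^3) has coefficients 1,1,-1,-1,0,0 for degrees 0…5.
Finally multiplying by (1 + y^3)^3, the product of all factors after the first has coefficients 1,1,-1,2,3,-3 for degrees 0…5.
[y^5] = 1·(-3) + 1·3 + 1·2 + 1·(-1) + 1·1 + 1·1 = 3.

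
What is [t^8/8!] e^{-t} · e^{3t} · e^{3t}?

390625

The EGF product rule gives c_8 = Σ_{k_1+k_2+k_3=8} C(8; k_1,k_2,k_3) · ∏ g_i(k_i), where e^{-t} gives (-1)^k; e^{3t} gives (3)^k; e^{3t} gives (3)^k.
g_1(k) for k = 0…8: 1, -1, 1, -1, 1, -1, 1, -1, 1.
g_2(k) for k = 0…8: 1, 3, 9, 27, 81, 243, 729, 2187, 6561.
g_3(k) for k = 0…8: 1, 3, 9, 27, 81, 243, 729, 2187, 6561.
First combine the last two factors: h(k) = Σ_j C(k,j)·g_2(j)·g_3(k−j) for k = 0…8: 1, 6, 36, 216, 1296, 7776, 46656, 279936, 1679616.
c_8 = Σ_k C(8,k)·g_1(k)·h(8−k) = 1·1·1679616 + 8·(-1)·279936 + 28·1·46656 + 56·(-1)·7776 + 70·1·1296 + 56·(-1)·216 + 28·1·36 + 8·(-1)·6 + 1·1·1 = 1679616 − 2239488 + 1306368 − 435456 + 90720 − 12096 + 1008 − 48 + 1 = 390625.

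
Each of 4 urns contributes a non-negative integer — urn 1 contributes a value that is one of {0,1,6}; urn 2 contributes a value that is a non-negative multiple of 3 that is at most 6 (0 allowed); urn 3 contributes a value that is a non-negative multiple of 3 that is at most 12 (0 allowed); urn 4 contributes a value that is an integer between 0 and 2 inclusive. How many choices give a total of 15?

8

The generating function for the choices is (1 + q + q^6)·(1 + q^3 + q^6)·(1 + q^3 + q^6 + q^9 + q^12)·(1 + q + q^2); the count is [q^15].
(1 + q + q^6) has coefficients 1,1,0,0,0,0,1 for degrees 0…6.
(1 + q^3 + q^6) has coefficients 1,0,0,1,0,0,1,0,0,0,0,0,0,0,0,0 for degrees 0…15.
Multiplying by (1 + q^3 + q^6 + q^9 + q^12) gives running coefficients 1,0,0,2,0,0,3,0,0,3,0,0,3,0,0,2 for degrees 0…15.
Finally multiplying by (1 + q + q^2), the product of all factors after the first has coefficients 1,1,1,2,2,2,3,3,3,3,3,3,3,3,3,2 for degrees 0…15.
[q^15] = 1·2 + 1·3 + 1·3 = 8.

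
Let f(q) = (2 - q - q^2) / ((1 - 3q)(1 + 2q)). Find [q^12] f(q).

The denominator gives the recurrence a_n = a_(n−1) + 6a_(n−2) for n ≥ 3; the numerator fixes a_0 = 2, a_1 = 1, a_2 = 12.
Iterating: 2, 1, 12, 18, 90, 198, 738, 1926, 6354, 17910, 56034, 163494, 499698, so a_12 = 499698.

499698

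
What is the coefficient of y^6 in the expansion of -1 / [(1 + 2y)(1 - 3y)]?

-463

The denominator gives the recurrence a_n = a_(n−1) + 6a_(n−2) for n ≥ 2; the numerator fixes a_0 = -1, a_1 = -1.
Iterating: -1, -1, -7, -13, -55, -133, -463, so a_6 = -463.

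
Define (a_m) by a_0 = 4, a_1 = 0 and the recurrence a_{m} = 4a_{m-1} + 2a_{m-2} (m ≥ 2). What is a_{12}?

The ordinary generating function has denominator 1 - 4q - 2q^2.
Iterating the recurrence: a_0,…,a_{12} = 4, 0, 8, 32, 144, 640, 2848, 12672, 56384, 250880, 1116288, 4966912, 22100224.

22100224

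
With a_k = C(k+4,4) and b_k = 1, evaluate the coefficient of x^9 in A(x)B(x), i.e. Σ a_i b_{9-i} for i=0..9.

2002

The convolution is the x^9 coefficient of A(x)B(x).
Σ = 1·1 + 5·1 + 15·1 + 35·1 + 70·1 + 126·1 + 210·1 + 330·1 + 495·1 + 715·1 = 2002.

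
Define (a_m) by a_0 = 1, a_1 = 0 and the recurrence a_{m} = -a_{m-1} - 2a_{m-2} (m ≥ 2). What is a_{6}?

The ordinary generating function has denominator 1 + y + 2y^2.
Iterating the recurrence: a_0,…,a_{6} = 1, 0, -2, 2, 2, -6, 2.

2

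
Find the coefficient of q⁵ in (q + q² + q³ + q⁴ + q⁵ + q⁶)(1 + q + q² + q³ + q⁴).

5

(q + q² + q³ + q⁴ + q⁵ + q⁶) has coefficients 0,1,1,1,1,1 for degrees 0…5.
(1 + q + q² + q³ + q⁴) has coefficients 1,1,1,1,1,0 for degrees 0…5.
[q⁵] = 1·1 + 1·1 + 1·1 + 1·1 + 1·1 = 5.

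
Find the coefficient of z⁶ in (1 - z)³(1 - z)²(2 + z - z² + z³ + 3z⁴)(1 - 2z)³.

-146

(1 - z)³ has coefficients 1,-3,3,-1 for degrees 0…3.
(1 - z)² has coefficients 1,-2,1,0,0,0,0 for degrees 0…6.
Multiplying by (2 + z - z² + z³ + 3z⁴) gives running coefficients 2,-3,-1,4,0,-5,3 for degrees 0…6.
Finally multiplying by (1 - 2z)³, the product of all factors after the first has coefficients 2,-15,41,-42,-12,51,1 for degrees 0…6.
[z⁶] = 1·1 − 3·51 + 3·(-12) − 1·(-42) = -146.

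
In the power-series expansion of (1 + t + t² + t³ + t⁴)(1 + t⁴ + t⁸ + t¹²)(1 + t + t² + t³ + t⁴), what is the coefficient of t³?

(1 + t + t² + t³ + t⁴) has coefficients 1,1,1,1 for degrees 0…3.
(1 + t⁴ + t⁸ + t¹²) has coefficients 1,0,0,0 for degrees 0…3.
Finally multiplying by (1 + t + t² + t³ + t⁴), the product of all factors after the first has coefficients 1,1,1,1 for degrees 0…3.
[t³] = 1·1 + 1·1 + 1·1 + 1·1 = 4.

4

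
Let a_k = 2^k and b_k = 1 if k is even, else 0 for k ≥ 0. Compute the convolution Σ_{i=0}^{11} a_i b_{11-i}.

The convolution is the x^11 coefficient of A(x)B(x).
Σ = 1·0 + 2·1 + 4·0 + 8·1 + 16·0 + 32·1 + 64·0 + 128·1 + 256·0 + 512·1 + 1024·0 + 2048·1 = 2730.

2730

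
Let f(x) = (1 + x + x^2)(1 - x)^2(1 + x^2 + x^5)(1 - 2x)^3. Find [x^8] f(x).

-1

(1 + x + x^2) has coefficients 1,1,1 for degrees 0…2.
(1 - x)^2 has coefficients 1,-2,1,0,0,0,0,0,0 for degrees 0…8.
Multiplying by (1 + x^2 + x^5) gives running coefficients 1,-2,2,-2,1,1,-2,1,0 for degrees 0…8.
Finally multiplying by (1 - 2x)^3, the product of all factors after the first has coefficients 1,-8,26,-46,53,-45,20,17,-38 for degrees 0…8.
[x^8] = 1·(-38) + 1·17 + 1·20 = -1.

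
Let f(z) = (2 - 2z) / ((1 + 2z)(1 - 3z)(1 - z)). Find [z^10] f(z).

71678

The denominator gives the recurrence a_n = 2a_(n−1) + 5a_(n−2) − 6a_(n−3) for n ≥ 3; the numerator fixes a_0 = 2, a_1 = 2, a_2 = 14.
Iterating: 2, 2, 14, 26, 110, 266, 926, 2522, 8078, 23210, 71678, so a_10 = 71678.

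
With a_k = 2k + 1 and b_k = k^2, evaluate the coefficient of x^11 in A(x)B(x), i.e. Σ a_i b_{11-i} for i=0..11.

2926

The convolution is the x^11 coefficient of A(x)B(x).
Σ = 1·121 + 3·100 + 5·81 + 7·64 + 9·49 + 11·36 + 13·25 + 15·16 + 17·9 + 19·4 + 21·1 + 23·0 = 2926.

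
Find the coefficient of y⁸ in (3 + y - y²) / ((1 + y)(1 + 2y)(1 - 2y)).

853

The denominator gives the recurrence a_n = −a_(n−1) + 4a_(n−2) + 4a_(n−3) for n ≥ 3; the numerator fixes a_0 = 3, a_1 = -2, a_2 = 13.
Iterating: 3, -2, 13, -9, 53, -37, 213, -149, 853, so a_8 = 853.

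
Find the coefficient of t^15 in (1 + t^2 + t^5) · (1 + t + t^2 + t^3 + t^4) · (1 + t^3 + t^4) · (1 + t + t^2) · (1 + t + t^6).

19

(1 + t^2 + t^5) has coefficients 1,0,1,0,0,1 for degrees 0…5.
(1 + t + t^2 + t^3 + t^4) has coefficients 1,1,1,1,1,0,0,0,0,0,0,0,0,0,0,0 for degrees 0…15.
Multiplying by (1 + t^3 + t^4) gives running coefficients 1,1,1,2,3,2,2,2,1,0,0,0,0,0,0,0 for degrees 0…15.
Multiplying by (1 + t + t^2) gives running coefficients 1,2,3,4,6,7,7,6,5,3,1,0,0,0,0,0 for degrees 0…15.
Finally multiplying by (1 + t + t^6), the product of all factors after the first has coefficients 1,3,5,7,10,13,15,15,14,12,10,8,7,6,5,3 for degrees 0…15.
[t^15] = 1·3 + 1·6 + 1·10 = 19.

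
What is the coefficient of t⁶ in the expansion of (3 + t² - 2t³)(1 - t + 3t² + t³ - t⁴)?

(3 + t² - 2t³) has coefficients 3,0,1,-2 for degrees 0…3.
(1 - t + 3t² + t³ - t⁴) has coefficients 1,-1,3,1,-1,0,0 for degrees 0…6.
[t⁶] = 3·0 + 1·(-1) − 2·1 = -3.

-3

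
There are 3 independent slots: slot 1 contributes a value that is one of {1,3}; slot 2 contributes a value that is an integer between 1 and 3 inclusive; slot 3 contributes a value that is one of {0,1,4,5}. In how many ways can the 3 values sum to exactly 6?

3

The generating function for the choices is (z + z³)·(z + z² + z³)·(1 + z + z⁴ + z⁵); the count is [z⁶].
(z + z³) has coefficients 0,1,0,1 for degrees 0…3.
(z + z² + z³) has coefficients 0,1,1,1,0,0,0 for degrees 0…6.
Finally multiplying by (1 + z + z⁴ + z⁵), the product of all factors after the first has coefficients 0,1,2,2,1,1,2 for degrees 0…6.
[z⁶] = 1·1 + 1·2 = 3.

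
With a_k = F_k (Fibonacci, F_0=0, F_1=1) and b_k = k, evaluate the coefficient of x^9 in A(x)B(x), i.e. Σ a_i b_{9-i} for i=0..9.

The convolution is the x^9 coefficient of A(x)B(x).
Σ = 0·9 + 1·8 + 1·7 + 2·6 + 3·5 + 5·4 + 8·3 + 13·2 + 21·1 + 34·0 = 133.

133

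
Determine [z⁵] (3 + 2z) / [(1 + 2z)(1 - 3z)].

509

Partial fractions give a closed form: a_n = (4/5)·(-2)^n + (11/5)·3^n.
At n = 5: a_5 = 509.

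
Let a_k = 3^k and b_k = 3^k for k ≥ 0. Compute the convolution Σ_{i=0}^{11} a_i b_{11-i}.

2125764

This is [x^11] in the product of the two ordinary generating functions.
Σ = 1·177147 + 3·59049 + 9·19683 + 27·6561 + 81·2187 + 243·729 + 729·243 + 2187·81 + 6561·27 + 19683·9 + 59049·3 + 177147·1 = 2125764.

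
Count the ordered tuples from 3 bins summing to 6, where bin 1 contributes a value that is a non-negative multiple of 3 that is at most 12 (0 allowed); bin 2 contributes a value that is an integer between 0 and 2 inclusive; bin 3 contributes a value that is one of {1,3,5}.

3

The generating function for the choices is (1 + z^3 + z^6 + z^9 + z^12)·(1 + z + z^2)·(z + z^3 + z^5); the count is [z^6].
(1 + z^3 + z^6 + z^9 + z^12) has coefficients 1,0,0,1,0,0,1 for degrees 0…6.
(1 + z + z^2) has coefficients 1,1,1,0,0,0,0 for degrees 0…6.
Finally multiplying by (z + z^3 + z^5), the product of all factors after the first has coefficients 0,1,1,2,1,2,1 for degrees 0…6.
[z^6] = 1·1 + 1·2 + 1·0 = 3.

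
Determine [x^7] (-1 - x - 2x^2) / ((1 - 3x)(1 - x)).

-5101

The denominator gives the recurrence a_n = 4a_(n−1) − 3a_(n−2) for n ≥ 3; the numerator fixes a_0 = -1, a_1 = -5, a_2 = -19.
Iterating: -1, -5, -19, -61, -187, -565, -1699, -5101, so a_7 = -5101.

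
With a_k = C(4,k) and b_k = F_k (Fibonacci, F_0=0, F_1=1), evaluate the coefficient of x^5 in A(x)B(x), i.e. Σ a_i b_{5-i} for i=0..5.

This is [x^5] in the product of the two ordinary generating functions.
Σ = 1·5 + 4·3 + 6·2 + 4·1 + 1·1 + 0·0 = 34.

34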